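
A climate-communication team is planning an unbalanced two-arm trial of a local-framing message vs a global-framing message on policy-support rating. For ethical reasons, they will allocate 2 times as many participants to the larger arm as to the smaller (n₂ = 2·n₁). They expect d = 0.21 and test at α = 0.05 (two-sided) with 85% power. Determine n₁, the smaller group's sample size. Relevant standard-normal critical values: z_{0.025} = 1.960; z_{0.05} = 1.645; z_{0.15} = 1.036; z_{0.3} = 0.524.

n₁ = 306

With allocation ratio k = n₂/n₁ = 2, Var(x̄₁−x̄₂) = σ²(1/n₁ + 1/(k·n₁)) = σ²·(k+1)/(k·n₁).
So n₁ = (1 + 1/k)·((z_{α/2} + z_β)/d)² = 1.500 × (2.996/0.21)².
n₁ = 1.500 × 203.54 = 305.3.
Round up: n₁ = 306, giving n₂ = 2 × 306 = 612.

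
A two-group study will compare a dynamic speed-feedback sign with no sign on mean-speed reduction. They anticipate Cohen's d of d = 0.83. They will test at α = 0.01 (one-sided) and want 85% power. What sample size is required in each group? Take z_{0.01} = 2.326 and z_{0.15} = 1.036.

For two independent groups with equal n: n = 2·((z_{α} + z_β) / d)².
z_{α} + z_β = 2.326 + 1.036 = 3.362.
n = 2 × (3.362 / 0.83)² = 2 × 4.051² = 2 × 16.41 = 32.8.
Round up to the next whole participant.

n = 33 per group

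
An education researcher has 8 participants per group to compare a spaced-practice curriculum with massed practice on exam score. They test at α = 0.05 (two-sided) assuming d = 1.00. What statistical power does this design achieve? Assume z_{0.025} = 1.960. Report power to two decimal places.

power ≈ 0.52

For two equal groups, power = Φ(d·√(n/2) − z_{α/2}).
d·√(n/2) = 1.00 × √(8/2) = 1.00 × 2.000 = 2.000.
z_β = 2.000 − 1.960 = 0.040.
Power = Φ(0.040) = 0.516.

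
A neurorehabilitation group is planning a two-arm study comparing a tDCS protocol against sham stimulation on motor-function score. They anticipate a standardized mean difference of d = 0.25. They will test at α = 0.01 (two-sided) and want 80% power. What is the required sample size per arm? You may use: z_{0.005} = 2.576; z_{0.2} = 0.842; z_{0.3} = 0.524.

n = 374 per group

For two independent groups with equal n: n = 2·((z_{α/2} + z_β) / d)².
z_{α/2} + z_β = 2.576 + 0.842 = 3.418.
n = 2 × (3.418 / 0.25)² = 2 × 13.672² = 2 × 186.92 = 373.8.
Round up to the next whole participant.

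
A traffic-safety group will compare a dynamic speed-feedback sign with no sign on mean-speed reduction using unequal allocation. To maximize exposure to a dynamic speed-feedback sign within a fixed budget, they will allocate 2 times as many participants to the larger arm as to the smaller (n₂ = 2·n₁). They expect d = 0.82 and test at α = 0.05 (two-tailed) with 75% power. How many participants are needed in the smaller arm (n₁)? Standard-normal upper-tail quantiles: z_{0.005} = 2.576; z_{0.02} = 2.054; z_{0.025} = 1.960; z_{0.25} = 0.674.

With allocation ratio k = n₂/n₁ = 2, Var(x̄₁−x̄₂) = σ²(1/n₁ + 1/(k·n₁)) = σ²·(k+1)/(k·n₁).
So n₁ = (1 + 1/k)·((z_{α/2} + z_β)/d)² = 1.500 × (2.634/0.82)².
n₁ = 1.500 × 10.32 = 15.5.
Round up: n₁ = 16, giving n₂ = 2 × 16 = 32.

n₁ = 16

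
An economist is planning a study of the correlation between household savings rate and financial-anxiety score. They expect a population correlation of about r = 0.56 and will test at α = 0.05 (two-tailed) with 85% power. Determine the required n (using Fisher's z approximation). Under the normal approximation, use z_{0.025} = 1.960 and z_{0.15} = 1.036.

Fisher's z: C = ½·ln((1+r)/(1−r)) = ½·ln(3.5455) = 0.6328.
n = ((z_{α/2} + z_β)/C)² + 3.
(1.960 + 1.036) / 0.6328 = 2.996 / 0.6328 = 4.735.
n = 4.735² + 3 = 22.42 + 3 = 25.4.
Round up.

n = 26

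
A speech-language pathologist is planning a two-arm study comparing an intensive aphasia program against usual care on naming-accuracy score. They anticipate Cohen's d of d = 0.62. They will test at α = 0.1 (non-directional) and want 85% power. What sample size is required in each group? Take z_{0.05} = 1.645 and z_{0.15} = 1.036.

For two independent groups with equal n: n = 2·((z_{α/2} + z_β) / d)².
z_{α/2} + z_β = 1.645 + 1.036 = 2.681.
n = 2 × (2.681 / 0.62)² = 2 × 4.324² = 2 × 18.70 = 37.4.
Round up to the next whole participant.

n = 38 per group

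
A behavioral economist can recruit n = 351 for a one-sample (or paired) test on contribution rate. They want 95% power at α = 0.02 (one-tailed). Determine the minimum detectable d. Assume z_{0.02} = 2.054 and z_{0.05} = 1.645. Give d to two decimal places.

d_min ≈ 0.20

For a single sample (or paired design) of n = 351: d_min = (z_{α} + z_β)/√n.
z-sum = 2.054 + 1.645 = 3.699.
d_min = 3.699 / √351 = 3.699 / 18.735 = 0.197.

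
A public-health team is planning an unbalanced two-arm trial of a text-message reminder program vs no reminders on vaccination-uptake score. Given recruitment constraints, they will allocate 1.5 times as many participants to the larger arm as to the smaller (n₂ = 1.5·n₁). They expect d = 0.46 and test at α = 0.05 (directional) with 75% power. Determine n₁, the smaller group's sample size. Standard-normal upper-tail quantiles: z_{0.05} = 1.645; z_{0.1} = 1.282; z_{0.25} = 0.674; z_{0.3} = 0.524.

n₁ = 43

With allocation ratio k = n₂/n₁ = 1.5, Var(x̄₁−x̄₂) = σ²(1/n₁ + 1/(k·n₁)) = σ²·(k+1)/(k·n₁).
So n₁ = (1 + 1/k)·((z_{α} + z_β)/d)² = 1.667 × (2.319/0.46)².
n₁ = 1.667 × 25.41 = 42.4.
Round up: n₁ = 43, giving n₂ = ⌈1.5 × 43⌉ = ⌈64.5⌉ = 65.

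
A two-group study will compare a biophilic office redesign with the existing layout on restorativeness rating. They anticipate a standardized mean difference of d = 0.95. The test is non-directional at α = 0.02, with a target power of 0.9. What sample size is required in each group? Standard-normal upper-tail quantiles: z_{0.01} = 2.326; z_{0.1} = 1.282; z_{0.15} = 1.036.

For two independent groups with equal n: n = 2·((z_{α/2} + z_β) / d)².
z_{α/2} + z_β = 2.326 + 1.282 = 3.608.
n = 2 × (3.608 / 0.95)² = 2 × 3.798² = 2 × 14.42 = 28.8.
Round up to the next whole participant.

n = 29 per group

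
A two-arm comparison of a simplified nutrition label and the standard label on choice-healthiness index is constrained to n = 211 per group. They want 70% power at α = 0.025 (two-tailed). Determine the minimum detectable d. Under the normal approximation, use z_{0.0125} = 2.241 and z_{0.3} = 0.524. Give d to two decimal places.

For two independent groups of n = 211 each: d_min = (z_{α/2} + z_β)·√(2/n).
z-sum = 2.241 + 0.524 = 2.765.
d_min = 2.765 × √(2/211) = 2.765 × 0.0974 = 0.269.

d_min ≈ 0.27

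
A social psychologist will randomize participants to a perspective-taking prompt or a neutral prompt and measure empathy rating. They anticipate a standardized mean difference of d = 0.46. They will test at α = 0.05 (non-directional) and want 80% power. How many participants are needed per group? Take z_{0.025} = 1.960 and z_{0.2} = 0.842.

For two independent groups with equal n: n = 2·((z_{α/2} + z_β) / d)².
z_{α/2} + z_β = 1.960 + 0.842 = 2.802.
n = 2 × (2.802 / 0.46)² = 2 × 6.091² = 2 × 37.10 = 74.2.
Round up to the next whole participant.

n = 75 per group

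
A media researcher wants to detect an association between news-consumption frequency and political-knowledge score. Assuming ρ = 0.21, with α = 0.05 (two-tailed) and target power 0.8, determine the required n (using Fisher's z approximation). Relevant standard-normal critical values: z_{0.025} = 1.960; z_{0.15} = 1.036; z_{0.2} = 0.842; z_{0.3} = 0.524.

Fisher's z: C = ½·ln((1+r)/(1−r)) = ½·ln(1.5316) = 0.2132.
n = ((z_{α/2} + z_β)/C)² + 3.
(1.960 + 0.842) / 0.2132 = 2.802 / 0.2132 = 13.143.
n = 13.143² + 3 = 172.73 + 3 = 175.7.
Round up.

n = 176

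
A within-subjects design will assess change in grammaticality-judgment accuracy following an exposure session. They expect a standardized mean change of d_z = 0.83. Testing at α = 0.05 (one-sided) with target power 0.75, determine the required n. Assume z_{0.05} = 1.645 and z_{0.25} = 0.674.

n = 8 pairs

For a paired (one-sample on differences) test: n = ((z_{α} + z_β) / d)².
z_{α} + z_β = 1.645 + 0.674 = 2.319.
n = (2.319 / 0.83)² = 2.794² = 7.81.
Round up.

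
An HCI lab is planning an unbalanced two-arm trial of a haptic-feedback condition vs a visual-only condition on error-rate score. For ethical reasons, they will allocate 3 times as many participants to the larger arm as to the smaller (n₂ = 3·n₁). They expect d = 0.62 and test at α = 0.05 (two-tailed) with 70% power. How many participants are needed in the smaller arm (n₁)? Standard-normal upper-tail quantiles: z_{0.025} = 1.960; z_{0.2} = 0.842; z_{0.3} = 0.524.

With allocation ratio k = n₂/n₁ = 3, Var(x̄₁−x̄₂) = σ²(1/n₁ + 1/(k·n₁)) = σ²·(k+1)/(k·n₁).
So n₁ = (1 + 1/k)·((z_{α/2} + z_β)/d)² = 1.333 × (2.484/0.62)².
n₁ = 1.333 × 16.05 = 21.4.
Round up: n₁ = 22, giving n₂ = 3 × 22 = 66.

n₁ = 22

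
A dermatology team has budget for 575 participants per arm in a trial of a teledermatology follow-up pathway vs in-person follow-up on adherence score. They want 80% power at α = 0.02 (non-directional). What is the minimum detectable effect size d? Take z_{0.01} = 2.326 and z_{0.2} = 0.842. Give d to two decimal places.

d_min ≈ 0.19

For two independent groups of n = 575 each: d_min = (z_{α/2} + z_β)·√(2/n).
z-sum = 2.326 + 0.842 = 3.168.
d_min = 3.168 × √(2/575) = 3.168 × 0.0590 = 0.187.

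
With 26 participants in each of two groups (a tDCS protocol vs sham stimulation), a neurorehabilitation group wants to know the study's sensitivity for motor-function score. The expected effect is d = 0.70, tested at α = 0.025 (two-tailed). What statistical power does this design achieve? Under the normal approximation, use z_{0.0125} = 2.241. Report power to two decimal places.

For two equal groups, power = Φ(d·√(n/2) − z_{α/2}).
d·√(n/2) = 0.70 × √(26/2) = 0.70 × 3.606 = 2.524.
z_β = 2.524 − 2.241 = 0.283.
Power = Φ(0.283) = 0.611.

power ≈ 0.61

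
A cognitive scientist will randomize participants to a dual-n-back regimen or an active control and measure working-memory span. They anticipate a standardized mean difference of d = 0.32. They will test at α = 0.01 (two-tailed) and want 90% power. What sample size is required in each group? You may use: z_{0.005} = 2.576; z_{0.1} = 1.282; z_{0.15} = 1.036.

For two independent groups with equal n: n = 2·((z_{α/2} + z_β) / d)².
z_{α/2} + z_β = 2.576 + 1.282 = 3.858.
n = 2 × (3.858 / 0.32)² = 2 × 12.056² = 2 × 145.35 = 290.7.
Round up to the next whole participant.

n = 291 per group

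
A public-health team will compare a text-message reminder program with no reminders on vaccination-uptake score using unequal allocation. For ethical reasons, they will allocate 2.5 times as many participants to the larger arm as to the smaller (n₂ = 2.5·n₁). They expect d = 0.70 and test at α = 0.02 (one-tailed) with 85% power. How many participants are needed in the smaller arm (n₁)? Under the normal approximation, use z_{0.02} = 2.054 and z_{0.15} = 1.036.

n₁ = 28

With allocation ratio k = n₂/n₁ = 2.5, Var(x̄₁−x̄₂) = σ²(1/n₁ + 1/(k·n₁)) = σ²·(k+1)/(k·n₁).
So n₁ = (1 + 1/k)·((z_{α} + z_β)/d)² = 1.400 × (3.090/0.70)².
n₁ = 1.400 × 19.49 = 27.3.
Round up: n₁ = 28, giving n₂ = 2.5 × 28 = 70.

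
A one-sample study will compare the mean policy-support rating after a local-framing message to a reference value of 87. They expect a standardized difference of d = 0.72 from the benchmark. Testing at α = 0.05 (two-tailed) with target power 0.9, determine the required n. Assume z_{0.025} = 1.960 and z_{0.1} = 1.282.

n = 21

For a one-sample test: n = ((z_{α/2} + z_β) / d)².
z_{α/2} + z_β = 1.960 + 1.282 = 3.242.
n = (3.242 / 0.72)² = 4.503² = 20.28.
Round up.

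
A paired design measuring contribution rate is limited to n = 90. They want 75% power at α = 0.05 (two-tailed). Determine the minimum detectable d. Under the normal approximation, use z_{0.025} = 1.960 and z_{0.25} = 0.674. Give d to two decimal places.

For a single sample (or paired design) of n = 90: d_min = (z_{α/2} + z_β)/√n.
z-sum = 1.960 + 0.674 = 2.634.
d_min = 2.634 / √90 = 2.634 / 9.487 = 0.278.

d_min ≈ 0.28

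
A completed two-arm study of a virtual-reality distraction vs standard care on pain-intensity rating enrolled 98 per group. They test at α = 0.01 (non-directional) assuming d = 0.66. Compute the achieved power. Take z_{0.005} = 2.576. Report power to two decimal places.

power ≈ 0.98

For two equal groups, power = Φ(d·√(n/2) − z_{α/2}).
d·√(n/2) = 0.66 × √(98/2) = 0.66 × 7.000 = 4.620.
z_β = 4.620 − 2.576 = 2.044.
Power = Φ(2.044) = 0.980.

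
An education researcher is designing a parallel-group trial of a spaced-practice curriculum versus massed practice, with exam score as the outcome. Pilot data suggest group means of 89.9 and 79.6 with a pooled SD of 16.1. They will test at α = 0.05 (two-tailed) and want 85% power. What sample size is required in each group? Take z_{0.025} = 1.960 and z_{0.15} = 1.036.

Cohen's d = |M₁ − M₂| / SD_pooled = |89.9 − 79.6| / 16.1 = 10.3 / 16.1 = 0.640.
For two independent groups with equal n: n = 2·((z_{α/2} + z_β) / d)².
z_{α/2} + z_β = 1.960 + 1.036 = 2.996.
n = 2 × (2.996 / 0.640)² = 2 × 4.681² = 2 × 21.91 = 43.8.
Round up to the next whole participant.

n = 44 per group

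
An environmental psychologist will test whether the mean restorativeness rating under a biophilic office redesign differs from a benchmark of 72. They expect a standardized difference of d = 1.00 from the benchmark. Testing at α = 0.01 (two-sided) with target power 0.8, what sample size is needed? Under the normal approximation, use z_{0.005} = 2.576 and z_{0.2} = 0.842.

n = 12

For a one-sample test: n = ((z_{α/2} + z_β) / d)².
z_{α/2} + z_β = 2.576 + 0.842 = 3.418.
n = (3.418 / 1.00)² = 3.418² = 11.68.
Round up.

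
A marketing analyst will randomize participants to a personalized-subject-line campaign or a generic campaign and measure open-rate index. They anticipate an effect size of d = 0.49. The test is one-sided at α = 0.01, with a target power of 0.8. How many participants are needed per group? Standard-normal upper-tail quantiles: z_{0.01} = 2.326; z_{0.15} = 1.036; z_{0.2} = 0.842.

For two independent groups with equal n: n = 2·((z_{α} + z_β) / d)².
z_{α} + z_β = 2.326 + 0.842 = 3.168.
n = 2 × (3.168 / 0.49)² = 2 × 6.465² = 2 × 41.80 = 83.6.
Round up to the next whole participant.

n = 84 per group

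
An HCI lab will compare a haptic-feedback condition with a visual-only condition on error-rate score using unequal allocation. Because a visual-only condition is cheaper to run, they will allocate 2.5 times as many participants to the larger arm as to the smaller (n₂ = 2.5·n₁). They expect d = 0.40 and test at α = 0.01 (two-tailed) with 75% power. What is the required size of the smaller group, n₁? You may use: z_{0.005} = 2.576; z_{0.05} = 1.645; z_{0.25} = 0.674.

n₁ = 93

With allocation ratio k = n₂/n₁ = 2.5, Var(x̄₁−x̄₂) = σ²(1/n₁ + 1/(k·n₁)) = σ²·(k+1)/(k·n₁).
So n₁ = (1 + 1/k)·((z_{α/2} + z_β)/d)² = 1.400 × (3.250/0.40)².
n₁ = 1.400 × 66.02 = 92.4.
Round up: n₁ = 93, giving n₂ = ⌈2.5 × 93⌉ = ⌈232.5⌉ = 233.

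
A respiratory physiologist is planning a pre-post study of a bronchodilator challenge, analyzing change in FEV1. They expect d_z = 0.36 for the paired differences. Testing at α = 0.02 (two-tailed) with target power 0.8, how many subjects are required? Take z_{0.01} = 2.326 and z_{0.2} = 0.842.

For a paired (one-sample on differences) test: n = ((z_{α/2} + z_β) / d)².
z_{α/2} + z_β = 2.326 + 0.842 = 3.168.
n = (3.168 / 0.36)² = 8.800² = 77.44.
Round up.

n = 78 pairs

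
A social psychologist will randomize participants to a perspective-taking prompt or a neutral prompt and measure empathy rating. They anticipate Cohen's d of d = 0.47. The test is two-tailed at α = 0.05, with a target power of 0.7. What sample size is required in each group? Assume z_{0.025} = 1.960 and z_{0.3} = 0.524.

For two independent groups with equal n: n = 2·((z_{α/2} + z_β) / d)².
z_{α/2} + z_β = 1.960 + 0.524 = 2.484.
n = 2 × (2.484 / 0.47)² = 2 × 5.285² = 2 × 27.93 = 55.9.
Round up to the next whole participant.

n = 56 per group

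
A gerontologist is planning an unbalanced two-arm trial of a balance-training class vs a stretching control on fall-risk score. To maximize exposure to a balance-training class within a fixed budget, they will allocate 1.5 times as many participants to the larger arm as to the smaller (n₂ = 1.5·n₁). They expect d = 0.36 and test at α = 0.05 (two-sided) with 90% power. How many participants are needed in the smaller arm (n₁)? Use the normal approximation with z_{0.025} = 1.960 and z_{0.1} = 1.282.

With allocation ratio k = n₂/n₁ = 1.5, Var(x̄₁−x̄₂) = σ²(1/n₁ + 1/(k·n₁)) = σ²·(k+1)/(k·n₁).
So n₁ = (1 + 1/k)·((z_{α/2} + z_β)/d)² = 1.667 × (3.242/0.36)².
n₁ = 1.667 × 81.10 = 135.2.
Round up: n₁ = 136, giving n₂ = 1.5 × 136 = 204.

n₁ = 136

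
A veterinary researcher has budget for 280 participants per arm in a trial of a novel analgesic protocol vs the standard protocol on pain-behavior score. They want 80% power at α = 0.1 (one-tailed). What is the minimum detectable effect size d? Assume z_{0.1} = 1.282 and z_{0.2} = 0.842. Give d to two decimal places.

For two independent groups of n = 280 each: d_min = (z_{α} + z_β)·√(2/n).
z-sum = 1.282 + 0.842 = 2.124.
d_min = 2.124 × √(2/280) = 2.124 × 0.0845 = 0.180.

d_min ≈ 0.18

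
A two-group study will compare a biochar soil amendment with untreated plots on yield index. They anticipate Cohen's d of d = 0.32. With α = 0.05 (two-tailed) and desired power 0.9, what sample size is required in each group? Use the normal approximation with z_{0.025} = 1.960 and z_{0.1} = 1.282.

For two independent groups with equal n: n = 2·((z_{α/2} + z_β) / d)².
z_{α/2} + z_β = 1.960 + 1.282 = 3.242.
n = 2 × (3.242 / 0.32)² = 2 × 10.131² = 2 × 102.64 = 205.3.
Round up to the next whole participant.

n = 206 per group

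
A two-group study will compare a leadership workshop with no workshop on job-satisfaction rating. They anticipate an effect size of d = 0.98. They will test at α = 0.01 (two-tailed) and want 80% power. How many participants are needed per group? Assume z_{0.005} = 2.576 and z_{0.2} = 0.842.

n = 25 per group

For two independent groups with equal n: n = 2·((z_{α/2} + z_β) / d)².
z_{α/2} + z_β = 2.576 + 0.842 = 3.418.
n = 2 × (3.418 / 0.98)² = 2 × 3.488² = 2 × 12.16 = 24.3.
Round up to the next whole participant.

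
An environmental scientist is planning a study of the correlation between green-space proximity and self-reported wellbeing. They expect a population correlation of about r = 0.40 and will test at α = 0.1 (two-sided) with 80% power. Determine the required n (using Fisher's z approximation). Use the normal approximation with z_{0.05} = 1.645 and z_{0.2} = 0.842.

Fisher's z: C = ½·ln((1+r)/(1−r)) = ½·ln(2.3333) = 0.4236.
n = ((z_{α/2} + z_β)/C)² + 3.
(1.645 + 0.842) / 0.4236 = 2.487 / 0.4236 = 5.871.
n = 5.871² + 3 = 34.47 + 3 = 37.5.
Round up.

n = 38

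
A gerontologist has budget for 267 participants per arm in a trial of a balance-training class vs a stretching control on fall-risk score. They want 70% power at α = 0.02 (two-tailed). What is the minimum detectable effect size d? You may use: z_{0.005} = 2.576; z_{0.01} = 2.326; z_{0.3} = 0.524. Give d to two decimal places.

For two independent groups of n = 267 each: d_min = (z_{α/2} + z_β)·√(2/n).
z-sum = 2.326 + 0.524 = 2.850.
d_min = 2.850 × √(2/267) = 2.850 × 0.0865 = 0.247.

d_min ≈ 0.25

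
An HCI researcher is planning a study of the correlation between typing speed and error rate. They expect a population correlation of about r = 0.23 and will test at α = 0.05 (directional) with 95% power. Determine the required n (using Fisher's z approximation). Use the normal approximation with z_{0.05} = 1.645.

Fisher's z: C = ½·ln((1+r)/(1−r)) = ½·ln(1.5974) = 0.2342.
n = ((z_{α} + z_β)/C)² + 3.
(1.645 + 1.645) / 0.2342 = 3.290 / 0.2342 = 14.048.
n = 14.048² + 3 = 197.34 + 3 = 200.3.
Round up.

n = 201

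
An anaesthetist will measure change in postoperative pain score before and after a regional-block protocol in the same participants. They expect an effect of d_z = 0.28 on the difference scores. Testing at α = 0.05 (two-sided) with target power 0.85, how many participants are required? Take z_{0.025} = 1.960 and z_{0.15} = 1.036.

For a paired (one-sample on differences) test: n = ((z_{α/2} + z_β) / d)².
z_{α/2} + z_β = 1.960 + 1.036 = 2.996.
n = (2.996 / 0.28)² = 10.700² = 114.49.
Round up.

n = 115 pairs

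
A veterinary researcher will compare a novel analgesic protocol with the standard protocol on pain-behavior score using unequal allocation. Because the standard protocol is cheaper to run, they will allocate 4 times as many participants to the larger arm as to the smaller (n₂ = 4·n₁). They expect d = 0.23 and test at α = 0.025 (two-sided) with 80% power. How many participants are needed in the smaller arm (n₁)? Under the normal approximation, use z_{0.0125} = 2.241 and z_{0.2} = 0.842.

With allocation ratio k = n₂/n₁ = 4, Var(x̄₁−x̄₂) = σ²(1/n₁ + 1/(k·n₁)) = σ²·(k+1)/(k·n₁).
So n₁ = (1 + 1/k)·((z_{α/2} + z_β)/d)² = 1.250 × (3.083/0.23)².
n₁ = 1.250 × 179.68 = 224.6.
Round up: n₁ = 225, giving n₂ = 4 × 225 = 900.

n₁ = 225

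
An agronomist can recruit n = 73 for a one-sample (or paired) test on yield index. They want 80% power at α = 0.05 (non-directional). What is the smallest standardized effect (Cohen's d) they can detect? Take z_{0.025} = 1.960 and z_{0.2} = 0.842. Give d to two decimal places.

For a single sample (or paired design) of n = 73: d_min = (z_{α/2} + z_β)/√n.
z-sum = 1.960 + 0.842 = 2.802.
d_min = 2.802 / √73 = 2.802 / 8.544 = 0.328.

d_min ≈ 0.33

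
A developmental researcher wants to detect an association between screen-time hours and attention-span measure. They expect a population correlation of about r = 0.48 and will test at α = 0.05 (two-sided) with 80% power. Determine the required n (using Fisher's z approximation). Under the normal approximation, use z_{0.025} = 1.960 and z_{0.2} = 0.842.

n = 32

Fisher's z: C = ½·ln((1+r)/(1−r)) = ½·ln(2.8462) = 0.5230.
n = ((z_{α/2} + z_β)/C)² + 3.
(1.960 + 0.842) / 0.5230 = 2.802 / 0.5230 = 5.358.
n = 5.358² + 3 = 28.70 + 3 = 31.7.
Round up.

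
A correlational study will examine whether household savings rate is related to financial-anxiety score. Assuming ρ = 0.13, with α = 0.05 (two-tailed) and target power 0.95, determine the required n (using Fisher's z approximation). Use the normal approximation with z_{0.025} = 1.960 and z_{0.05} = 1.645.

Fisher's z: C = ½·ln((1+r)/(1−r)) = ½·ln(1.2989) = 0.1307.
n = ((z_{α/2} + z_β)/C)² + 3.
(1.960 + 1.645) / 0.1307 = 3.605 / 0.1307 = 27.582.
n = 27.582² + 3 = 760.78 + 3 = 763.8.
Round up.

n = 764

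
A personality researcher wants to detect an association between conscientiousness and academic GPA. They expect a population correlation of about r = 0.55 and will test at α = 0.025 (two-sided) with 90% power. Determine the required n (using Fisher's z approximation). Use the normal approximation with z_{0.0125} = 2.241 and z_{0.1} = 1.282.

n = 36

Fisher's z: C = ½·ln((1+r)/(1−r)) = ½·ln(3.4444) = 0.6184.
n = ((z_{α/2} + z_β)/C)² + 3.
(2.241 + 1.282) / 0.6184 = 3.523 / 0.6184 = 5.697.
n = 5.697² + 3 = 32.46 + 3 = 35.5.
Round up.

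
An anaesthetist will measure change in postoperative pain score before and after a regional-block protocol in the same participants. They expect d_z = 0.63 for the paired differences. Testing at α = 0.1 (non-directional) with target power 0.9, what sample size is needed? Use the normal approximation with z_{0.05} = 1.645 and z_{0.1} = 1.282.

n = 22 pairs

For a paired (one-sample on differences) test: n = ((z_{α/2} + z_β) / d)².
z_{α/2} + z_β = 1.645 + 1.282 = 2.927.
n = (2.927 / 0.63)² = 4.646² = 21.59.
Round up.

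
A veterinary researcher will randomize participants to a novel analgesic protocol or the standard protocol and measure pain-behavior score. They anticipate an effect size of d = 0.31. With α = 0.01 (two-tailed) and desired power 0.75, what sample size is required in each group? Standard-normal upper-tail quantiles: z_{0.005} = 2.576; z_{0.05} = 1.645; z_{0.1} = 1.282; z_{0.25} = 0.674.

For two independent groups with equal n: n = 2·((z_{α/2} + z_β) / d)².
z_{α/2} + z_β = 2.576 + 0.674 = 3.250.
n = 2 × (3.250 / 0.31)² = 2 × 10.484² = 2 × 109.91 = 219.8.
Round up to the next whole participant.

n = 220 per group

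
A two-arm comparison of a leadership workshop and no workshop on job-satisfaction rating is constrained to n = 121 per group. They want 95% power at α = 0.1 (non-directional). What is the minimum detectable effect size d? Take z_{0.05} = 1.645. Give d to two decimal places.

For two independent groups of n = 121 each: d_min = (z_{α/2} + z_β)·√(2/n).
z-sum = 1.645 + 1.645 = 3.290.
d_min = 3.290 × √(2/121) = 3.290 × 0.1286 = 0.423.

d_min ≈ 0.42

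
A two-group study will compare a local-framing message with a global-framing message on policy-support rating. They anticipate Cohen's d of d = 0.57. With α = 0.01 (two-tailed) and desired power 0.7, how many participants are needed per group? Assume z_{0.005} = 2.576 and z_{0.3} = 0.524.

n = 60 per group

For two independent groups with equal n: n = 2·((z_{α/2} + z_β) / d)².
z_{α/2} + z_β = 2.576 + 0.524 = 3.100.
n = 2 × (3.100 / 0.57)² = 2 × 5.439² = 2 × 29.58 = 59.2.
Round up to the next whole participant.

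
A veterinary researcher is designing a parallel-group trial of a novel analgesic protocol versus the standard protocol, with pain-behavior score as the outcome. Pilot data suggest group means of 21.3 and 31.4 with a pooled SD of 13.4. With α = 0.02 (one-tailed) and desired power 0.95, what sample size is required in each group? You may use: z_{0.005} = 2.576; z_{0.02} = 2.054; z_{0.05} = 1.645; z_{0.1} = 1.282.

Cohen's d = |M₁ − M₂| / SD_pooled = |21.3 − 31.4| / 13.4 = 10.1 / 13.4 = 0.754.
For two independent groups with equal n: n = 2·((z_{α} + z_β) / d)².
z_{α} + z_β = 2.054 + 1.645 = 3.699.
n = 2 × (3.699 / 0.754)² = 2 × 4.906² = 2 × 24.07 = 48.1.
Round up to the next whole participant.

n = 49 per group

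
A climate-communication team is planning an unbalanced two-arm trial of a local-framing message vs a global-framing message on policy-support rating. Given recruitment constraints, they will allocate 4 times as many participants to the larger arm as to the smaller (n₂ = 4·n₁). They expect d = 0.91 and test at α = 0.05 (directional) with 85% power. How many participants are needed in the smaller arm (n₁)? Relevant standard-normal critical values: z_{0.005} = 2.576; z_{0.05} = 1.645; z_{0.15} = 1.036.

n₁ = 11

With allocation ratio k = n₂/n₁ = 4, Var(x̄₁−x̄₂) = σ²(1/n₁ + 1/(k·n₁)) = σ²·(k+1)/(k·n₁).
So n₁ = (1 + 1/k)·((z_{α} + z_β)/d)² = 1.250 × (2.681/0.91)².
n₁ = 1.250 × 8.68 = 10.8.
Round up: n₁ = 11, giving n₂ = 4 × 11 = 44.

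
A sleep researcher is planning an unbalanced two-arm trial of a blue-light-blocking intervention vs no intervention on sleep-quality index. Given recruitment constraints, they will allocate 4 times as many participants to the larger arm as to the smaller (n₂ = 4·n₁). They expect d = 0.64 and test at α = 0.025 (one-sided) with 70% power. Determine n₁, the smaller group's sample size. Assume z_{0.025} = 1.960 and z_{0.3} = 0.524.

n₁ = 19

With allocation ratio k = n₂/n₁ = 4, Var(x̄₁−x̄₂) = σ²(1/n₁ + 1/(k·n₁)) = σ²·(k+1)/(k·n₁).
So n₁ = (1 + 1/k)·((z_{α} + z_β)/d)² = 1.250 × (2.484/0.64)².
n₁ = 1.250 × 15.06 = 18.8.
Round up: n₁ = 19, giving n₂ = 4 × 19 = 76.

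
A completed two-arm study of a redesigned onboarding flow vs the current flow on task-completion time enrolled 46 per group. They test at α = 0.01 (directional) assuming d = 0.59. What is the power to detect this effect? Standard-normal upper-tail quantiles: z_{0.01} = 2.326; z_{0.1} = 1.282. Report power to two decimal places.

For two equal groups, power = Φ(d·√(n/2) − z_{α}).
d·√(n/2) = 0.59 × √(46/2) = 0.59 × 4.796 = 2.830.
z_β = 2.830 − 2.326 = 0.504.
Power = Φ(0.504) = 0.693.

power ≈ 0.69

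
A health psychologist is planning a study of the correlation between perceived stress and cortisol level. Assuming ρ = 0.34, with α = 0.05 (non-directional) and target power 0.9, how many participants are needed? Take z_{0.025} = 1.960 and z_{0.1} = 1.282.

Fisher's z: C = ½·ln((1+r)/(1−r)) = ½·ln(2.0303) = 0.3541.
n = ((z_{α/2} + z_β)/C)² + 3.
(1.960 + 1.282) / 0.3541 = 3.242 / 0.3541 = 9.156.
n = 9.156² + 3 = 83.83 + 3 = 86.8.
Round up.

n = 87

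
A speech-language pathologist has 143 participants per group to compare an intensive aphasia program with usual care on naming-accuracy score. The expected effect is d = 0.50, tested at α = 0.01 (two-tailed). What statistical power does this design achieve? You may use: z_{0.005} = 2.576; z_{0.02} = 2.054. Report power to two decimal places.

power ≈ 0.95

For two equal groups, power = Φ(d·√(n/2) − z_{α/2}).
d·√(n/2) = 0.50 × √(143/2) = 0.50 × 8.456 = 4.228.
z_β = 4.228 − 2.576 = 1.652.
Power = Φ(1.652) = 0.951.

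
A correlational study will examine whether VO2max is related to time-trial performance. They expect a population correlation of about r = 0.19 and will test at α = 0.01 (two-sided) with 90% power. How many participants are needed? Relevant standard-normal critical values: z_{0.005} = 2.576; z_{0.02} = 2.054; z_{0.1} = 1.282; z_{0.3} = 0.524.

Fisher's z: C = ½·ln((1+r)/(1−r)) = ½·ln(1.4691) = 0.1923.
n = ((z_{α/2} + z_β)/C)² + 3.
(2.576 + 1.282) / 0.1923 = 3.858 / 0.1923 = 20.062.
n = 20.062² + 3 = 402.50 + 3 = 405.5.
Round up.

n = 406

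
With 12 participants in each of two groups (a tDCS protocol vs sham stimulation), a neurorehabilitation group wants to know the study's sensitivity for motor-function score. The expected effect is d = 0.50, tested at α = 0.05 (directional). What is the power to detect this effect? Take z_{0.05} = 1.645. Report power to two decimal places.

For two equal groups, power = Φ(d·√(n/2) − z_{α}).
d·√(n/2) = 0.50 × √(12/2) = 0.50 × 2.449 = 1.225.
z_β = 1.225 − 1.645 = -0.420.
Power = Φ(-0.420) = 0.337.

power ≈ 0.34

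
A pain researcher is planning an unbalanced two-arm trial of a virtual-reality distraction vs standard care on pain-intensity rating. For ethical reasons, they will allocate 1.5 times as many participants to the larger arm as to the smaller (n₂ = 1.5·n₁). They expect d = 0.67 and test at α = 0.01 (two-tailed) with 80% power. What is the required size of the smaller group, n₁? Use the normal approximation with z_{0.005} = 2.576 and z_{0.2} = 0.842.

With allocation ratio k = n₂/n₁ = 1.5, Var(x̄₁−x̄₂) = σ²(1/n₁ + 1/(k·n₁)) = σ²·(k+1)/(k·n₁).
So n₁ = (1 + 1/k)·((z_{α/2} + z_β)/d)² = 1.667 × (3.418/0.67)².
n₁ = 1.667 × 26.03 = 43.4.
Round up: n₁ = 44, giving n₂ = 1.5 × 44 = 66.

n₁ = 44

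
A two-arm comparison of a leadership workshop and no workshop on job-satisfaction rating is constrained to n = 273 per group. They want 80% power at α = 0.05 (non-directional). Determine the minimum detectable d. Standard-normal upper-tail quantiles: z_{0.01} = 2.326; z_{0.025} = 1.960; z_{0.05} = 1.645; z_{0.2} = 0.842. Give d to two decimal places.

For two independent groups of n = 273 each: d_min = (z_{α/2} + z_β)·√(2/n).
z-sum = 1.960 + 0.842 = 2.802.
d_min = 2.802 × √(2/273) = 2.802 × 0.0856 = 0.240.

d_min ≈ 0.24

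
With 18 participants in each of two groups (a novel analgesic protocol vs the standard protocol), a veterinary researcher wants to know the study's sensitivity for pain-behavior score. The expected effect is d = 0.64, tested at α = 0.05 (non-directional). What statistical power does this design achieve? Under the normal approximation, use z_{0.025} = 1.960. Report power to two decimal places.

power ≈ 0.48

For two equal groups, power = Φ(d·√(n/2) − z_{α/2}).
d·√(n/2) = 0.64 × √(18/2) = 0.64 × 3.000 = 1.920.
z_β = 1.920 − 1.960 = -0.040.
Power = Φ(-0.040) = 0.484.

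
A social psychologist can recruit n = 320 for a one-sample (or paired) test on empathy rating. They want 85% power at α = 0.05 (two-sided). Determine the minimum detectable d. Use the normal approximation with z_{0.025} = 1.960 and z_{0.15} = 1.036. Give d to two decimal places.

d_min ≈ 0.17

For a single sample (or paired design) of n = 320: d_min = (z_{α/2} + z_β)/√n.
z-sum = 1.960 + 1.036 = 2.996.
d_min = 2.996 / √320 = 2.996 / 17.889 = 0.167.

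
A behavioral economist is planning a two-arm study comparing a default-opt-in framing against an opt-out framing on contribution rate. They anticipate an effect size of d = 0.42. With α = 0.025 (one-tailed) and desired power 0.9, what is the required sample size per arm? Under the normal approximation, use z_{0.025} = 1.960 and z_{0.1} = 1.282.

For two independent groups with equal n: n = 2·((z_{α} + z_β) / d)².
z_{α} + z_β = 1.960 + 1.282 = 3.242.
n = 2 × (3.242 / 0.42)² = 2 × 7.719² = 2 × 59.58 = 119.2.
Round up to the next whole participant.

n = 120 per group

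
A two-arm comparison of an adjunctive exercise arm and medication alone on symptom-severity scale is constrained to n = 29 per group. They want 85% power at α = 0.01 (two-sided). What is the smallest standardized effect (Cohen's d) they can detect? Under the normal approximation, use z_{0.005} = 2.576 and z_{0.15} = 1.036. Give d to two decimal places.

For two independent groups of n = 29 each: d_min = (z_{α/2} + z_β)·√(2/n).
z-sum = 2.576 + 1.036 = 3.612.
d_min = 3.612 × √(2/29) = 3.612 × 0.2626 = 0.949.

d_min ≈ 0.95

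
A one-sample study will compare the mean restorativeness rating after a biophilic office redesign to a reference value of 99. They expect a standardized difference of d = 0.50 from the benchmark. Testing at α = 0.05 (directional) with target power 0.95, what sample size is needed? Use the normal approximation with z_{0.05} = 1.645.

For a one-sample test: n = ((z_{α} + z_β) / d)².
z_{α} + z_β = 1.645 + 1.645 = 3.290.
n = (3.290 / 0.50)² = 6.580² = 43.30.
Round up.

n = 44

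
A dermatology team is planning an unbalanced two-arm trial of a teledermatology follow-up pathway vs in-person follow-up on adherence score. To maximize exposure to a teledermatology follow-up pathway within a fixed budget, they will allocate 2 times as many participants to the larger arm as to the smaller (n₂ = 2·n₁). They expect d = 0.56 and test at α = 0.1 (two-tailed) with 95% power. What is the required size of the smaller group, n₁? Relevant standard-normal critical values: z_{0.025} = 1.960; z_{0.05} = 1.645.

n₁ = 52

With allocation ratio k = n₂/n₁ = 2, Var(x̄₁−x̄₂) = σ²(1/n₁ + 1/(k·n₁)) = σ²·(k+1)/(k·n₁).
So n₁ = (1 + 1/k)·((z_{α/2} + z_β)/d)² = 1.500 × (3.290/0.56)².
n₁ = 1.500 × 34.52 = 51.8.
Round up: n₁ = 52, giving n₂ = 2 × 52 = 104.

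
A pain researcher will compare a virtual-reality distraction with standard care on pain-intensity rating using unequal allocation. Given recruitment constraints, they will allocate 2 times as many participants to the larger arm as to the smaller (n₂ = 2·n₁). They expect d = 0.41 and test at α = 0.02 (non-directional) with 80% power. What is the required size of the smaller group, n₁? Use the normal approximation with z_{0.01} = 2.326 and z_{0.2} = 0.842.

n₁ = 90

With allocation ratio k = n₂/n₁ = 2, Var(x̄₁−x̄₂) = σ²(1/n₁ + 1/(k·n₁)) = σ²·(k+1)/(k·n₁).
So n₁ = (1 + 1/k)·((z_{α/2} + z_β)/d)² = 1.500 × (3.168/0.41)².
n₁ = 1.500 × 59.70 = 89.6.
Round up: n₁ = 90, giving n₂ = 2 × 90 = 180.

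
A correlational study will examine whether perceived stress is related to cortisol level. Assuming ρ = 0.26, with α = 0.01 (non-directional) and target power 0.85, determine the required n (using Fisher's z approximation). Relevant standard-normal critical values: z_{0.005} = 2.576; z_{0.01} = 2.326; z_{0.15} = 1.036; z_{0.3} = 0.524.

n = 188

Fisher's z: C = ½·ln((1+r)/(1−r)) = ½·ln(1.7027) = 0.2661.
n = ((z_{α/2} + z_β)/C)² + 3.
(2.576 + 1.036) / 0.2661 = 3.612 / 0.2661 = 13.574.
n = 13.574² + 3 = 184.25 + 3 = 187.2.
Round up.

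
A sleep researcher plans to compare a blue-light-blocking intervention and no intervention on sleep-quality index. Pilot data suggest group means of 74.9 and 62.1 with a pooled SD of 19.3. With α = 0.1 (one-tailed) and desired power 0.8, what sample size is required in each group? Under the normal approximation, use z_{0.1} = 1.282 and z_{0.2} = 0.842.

Cohen's d = |M₁ − M₂| / SD_pooled = |74.9 − 62.1| / 19.3 = 12.8 / 19.3 = 0.663.
For two independent groups with equal n: n = 2·((z_{α} + z_β) / d)².
z_{α} + z_β = 1.282 + 0.842 = 2.124.
n = 2 × (2.124 / 0.663)² = 2 × 3.204² = 2 × 10.26 = 20.5.
Round up to the next whole participant.

n = 21 per group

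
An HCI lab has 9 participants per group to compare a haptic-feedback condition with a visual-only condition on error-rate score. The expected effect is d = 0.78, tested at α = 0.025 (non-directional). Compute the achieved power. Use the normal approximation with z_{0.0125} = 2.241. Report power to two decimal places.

power ≈ 0.28

For two equal groups, power = Φ(d·√(n/2) − z_{α/2}).
d·√(n/2) = 0.78 × √(9/2) = 0.78 × 2.121 = 1.655.
z_β = 1.655 − 2.241 = -0.586.
Power = Φ(-0.586) = 0.279.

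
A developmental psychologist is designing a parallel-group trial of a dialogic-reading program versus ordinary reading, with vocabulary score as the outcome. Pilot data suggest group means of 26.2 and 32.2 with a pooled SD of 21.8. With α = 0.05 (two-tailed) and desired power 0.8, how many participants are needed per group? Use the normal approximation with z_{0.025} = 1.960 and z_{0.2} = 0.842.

Cohen's d = |M₁ − M₂| / SD_pooled = |26.2 − 32.2| / 21.8 = 6.0 / 21.8 = 0.275.
For two independent groups with equal n: n = 2·((z_{α/2} + z_β) / d)².
z_{α/2} + z_β = 1.960 + 0.842 = 2.802.
n = 2 × (2.802 / 0.275)² = 2 × 10.189² = 2 × 103.82 = 207.6.
Round up to the next whole participant.

n = 208 per group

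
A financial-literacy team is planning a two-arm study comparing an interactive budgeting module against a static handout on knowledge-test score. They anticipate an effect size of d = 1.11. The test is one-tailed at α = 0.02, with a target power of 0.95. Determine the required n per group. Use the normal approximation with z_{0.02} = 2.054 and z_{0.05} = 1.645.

n = 23 per group

For two independent groups with equal n: n = 2·((z_{α} + z_β) / d)².
z_{α} + z_β = 2.054 + 1.645 = 3.699.
n = 2 × (3.699 / 1.11)² = 2 × 3.332² = 2 × 11.11 = 22.2.
Round up to the next whole participant.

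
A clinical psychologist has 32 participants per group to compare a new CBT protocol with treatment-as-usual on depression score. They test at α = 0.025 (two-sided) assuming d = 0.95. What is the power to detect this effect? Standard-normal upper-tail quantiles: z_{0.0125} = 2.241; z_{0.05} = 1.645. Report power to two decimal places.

power ≈ 0.94

For two equal groups, power = Φ(d·√(n/2) − z_{α/2}).
d·√(n/2) = 0.95 × √(32/2) = 0.95 × 4.000 = 3.800.
z_β = 3.800 − 2.241 = 1.559.
Power = Φ(1.559) = 0.941.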